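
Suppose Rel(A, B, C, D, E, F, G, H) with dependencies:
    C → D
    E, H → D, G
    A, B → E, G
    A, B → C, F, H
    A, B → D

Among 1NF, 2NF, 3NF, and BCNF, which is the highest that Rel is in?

Candidate key: {A, B}. Prime attributes: {A, B}.
C → D breaks BCNF: {C}⁺ = {C, D}, so {C} is not a superkey.
C → D determines the non-prime attribute {D} from a non-superkey — 3NF is violated.
No non-prime attribute depends on a proper subset of any candidate key, so 2NF holds.

2NF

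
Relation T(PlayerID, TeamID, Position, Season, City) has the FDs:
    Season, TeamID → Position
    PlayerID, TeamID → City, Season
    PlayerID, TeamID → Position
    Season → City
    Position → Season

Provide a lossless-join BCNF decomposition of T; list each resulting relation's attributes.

{City, Season}; {PlayerID, Season, TeamID}; {Position, Season}; {Position, TeamID}

Candidate key of the original relation: {PlayerID, TeamID}.
Within {City, PlayerID, Position, Season, TeamID}: {Season, TeamID}⁺ ∩ {City, PlayerID, Position, Season, TeamID} = {City, Position, Season, TeamID}, not the whole set, so Season, TeamID → City, Position violates BCNF; decompose into {City, Position, Season, TeamID} and {PlayerID, Season, TeamID}.
Within {City, Position, Season, TeamID}: {Season}⁺ ∩ {City, Position, Season, TeamID} = {City, Season}, not the whole set, so Season → City violates BCNF; decompose into {City, Season} and {Position, Season, TeamID}.
{City, Season} has no BCNF violation.
Within {Position, Season, TeamID}: {Position}⁺ ∩ {Position, Season, TeamID} = {Position, Season}, not the whole set, so Position → Season violates BCNF; decompose into {Position, Season} and {Position, TeamID}.
{Position, Season} has no BCNF violation.
{Position, TeamID} has no BCNF violation.
{PlayerID, Season, TeamID} has no BCNF violation.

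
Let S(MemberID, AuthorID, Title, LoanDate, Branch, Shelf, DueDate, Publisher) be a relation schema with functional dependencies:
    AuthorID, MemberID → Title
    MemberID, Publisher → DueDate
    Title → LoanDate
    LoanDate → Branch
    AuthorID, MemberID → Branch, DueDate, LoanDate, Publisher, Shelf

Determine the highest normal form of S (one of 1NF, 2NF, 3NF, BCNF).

Candidate key: {AuthorID, MemberID}. Prime attributes: {AuthorID, MemberID}.
MemberID, Publisher → DueDate breaks BCNF: {MemberID, Publisher}⁺ = {DueDate, MemberID, Publisher}, so {MemberID, Publisher} is not a superkey.
Because {DueDate} is non-prime and the left side of MemberID, Publisher → DueDate is not a superkey, the relation is not in 3NF.
Checking every proper subset of each key, none determines a non-prime attribute — 2NF is satisfied.

2NF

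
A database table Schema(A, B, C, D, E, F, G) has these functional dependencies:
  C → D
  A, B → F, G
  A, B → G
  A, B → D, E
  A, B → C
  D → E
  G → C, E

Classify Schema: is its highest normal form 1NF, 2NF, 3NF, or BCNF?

Candidate key: {A, B}. Prime attributes: {A, B}.
C → D: {C}⁺ = {C, D, E}, which is not all of the attributes, so the left side is not a superkey — BCNF is violated.
Because {D} is non-prime and the left side of C → D is not a superkey, the relation is not in 3NF.
No non-prime attribute depends on a proper subset of any candidate key, so 2NF holds.

2NF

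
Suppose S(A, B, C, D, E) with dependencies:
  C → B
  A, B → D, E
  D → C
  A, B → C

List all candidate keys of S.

{A} never appears on the right of any FD, so every key must include it.
{A, B} is a candidate key since {A, B}⁺ = {A, B, C, D, E} covers every attribute.
{A, C} is a candidate key since {A, C}⁺ = {A, B, C, D, E} covers every attribute.
{A, D} is a candidate key since {A, D}⁺ = {A, B, C, D, E} covers every attribute.
These are minimal and exhaustive — every other superkey contains one of them.

{A, B}, {A, C}, {A, D}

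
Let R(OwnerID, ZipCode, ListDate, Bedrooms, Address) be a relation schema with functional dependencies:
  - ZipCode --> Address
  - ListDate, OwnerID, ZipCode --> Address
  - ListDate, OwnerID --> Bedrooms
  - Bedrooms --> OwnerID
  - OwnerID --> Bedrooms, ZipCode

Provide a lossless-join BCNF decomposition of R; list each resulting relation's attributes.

Candidate keys of the original relation: {Bedrooms, ListDate}, {ListDate, OwnerID}.
In {Address, Bedrooms, ListDate, OwnerID, ZipCode}, {ZipCode} is not a superkey ({ZipCode}⁺ restricted to this set is {Address, ZipCode}), so split on ZipCode --> Address into {Address, ZipCode} and {Bedrooms, ListDate, OwnerID, ZipCode}.
{Address, ZipCode}: every determinant is a superkey — BCNF.
In {Bedrooms, ListDate, OwnerID, ZipCode}, {Bedrooms} is not a superkey ({Bedrooms}⁺ restricted to this set is {Bedrooms, OwnerID, ZipCode}), so split on Bedrooms --> OwnerID, ZipCode into {Bedrooms, OwnerID, ZipCode} and {Bedrooms, ListDate}.
{Bedrooms, OwnerID, ZipCode}: every determinant is a superkey — BCNF.
{Bedrooms, ListDate}: every determinant is a superkey — BCNF.

{Address, ZipCode}; {Bedrooms, ListDate}; {Bedrooms, OwnerID, ZipCode}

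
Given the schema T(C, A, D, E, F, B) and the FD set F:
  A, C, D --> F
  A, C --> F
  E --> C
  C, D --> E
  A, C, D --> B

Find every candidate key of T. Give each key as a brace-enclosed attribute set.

{A, C, D}, {A, D, E}

No FD produces {A, D}, so they must be in every candidate key.
{A, C, D}⁺ = {A, B, C, D, E, F}, which is every attribute, so {A, C, D} is a candidate key.
{A, D, E}⁺ = {A, B, C, D, E, F}, which is every attribute, so {A, D, E} is a candidate key.
Any other superkey properly contains one of these, so there are no further candidate keys.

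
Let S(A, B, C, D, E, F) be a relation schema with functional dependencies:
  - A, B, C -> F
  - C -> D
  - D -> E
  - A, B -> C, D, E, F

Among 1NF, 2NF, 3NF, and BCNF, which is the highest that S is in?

2NF

Candidate key: {A, B}. Prime attributes: {A, B}.
For C -> D we have {C}⁺ = {C, D, E}; {C} is not a superkey, so BCNF fails.
Because {D} is non-prime and the left side of C -> D is not a superkey, the relation is not in 3NF.
No proper subset of a key has a non-prime attribute in its closure, so there is no partial dependency; 2NF holds.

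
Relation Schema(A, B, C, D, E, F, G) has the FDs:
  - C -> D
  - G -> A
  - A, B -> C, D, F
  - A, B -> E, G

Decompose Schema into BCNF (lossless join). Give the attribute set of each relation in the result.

{A, G}; {B, C, E, F, G}; {C, D}

Candidate keys of the original relation: {A, B}, {B, G}.
{A, B, C, D, E, F, G}: {C} determines {C, D} here but is not a superkey — split on C -> D, giving {C, D} and {A, B, C, E, F, G}.
{C, D} is in BCNF.
{A, B, C, E, F, G}: {G} determines {A, G} here but is not a superkey — split on G -> A, giving {A, G} and {B, C, E, F, G}.
{A, G} is in BCNF.
{B, C, E, F, G} is in BCNF.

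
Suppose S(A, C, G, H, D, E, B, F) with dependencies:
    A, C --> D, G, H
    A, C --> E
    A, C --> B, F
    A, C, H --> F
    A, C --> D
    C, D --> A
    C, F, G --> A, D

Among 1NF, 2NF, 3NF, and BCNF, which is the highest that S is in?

Candidate keys: {A, C}, {C, D}, {C, F, G}. Prime attributes: {A, C, D, F, G}.
The left-hand side of every FD is a superkey, so BCNF is satisfied.

BCNF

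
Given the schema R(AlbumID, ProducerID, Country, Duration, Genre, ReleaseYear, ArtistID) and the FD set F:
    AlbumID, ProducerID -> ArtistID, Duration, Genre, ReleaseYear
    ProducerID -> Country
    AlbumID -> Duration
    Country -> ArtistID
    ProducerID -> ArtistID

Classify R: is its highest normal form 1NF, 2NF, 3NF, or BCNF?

Candidate key: {AlbumID, ProducerID}. Prime attributes: {AlbumID, ProducerID}.
ProducerID -> Country breaks BCNF: {ProducerID}⁺ = {ArtistID, Country, ProducerID}, so {ProducerID} is not a superkey.
ProducerID -> Country has non-prime {Country} on the right and a non-superkey on the left, so 3NF fails.
{AlbumID} is a proper subset of the key {AlbumID, ProducerID}, and {AlbumID}⁺ contains the non-prime attribute {Duration} — a partial dependency, so 2NF is violated.

1NF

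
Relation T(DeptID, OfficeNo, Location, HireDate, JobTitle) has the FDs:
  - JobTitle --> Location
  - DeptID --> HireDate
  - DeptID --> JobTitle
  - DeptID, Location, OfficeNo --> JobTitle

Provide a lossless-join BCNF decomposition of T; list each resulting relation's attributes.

{DeptID, HireDate, JobTitle}; {DeptID, OfficeNo}; {JobTitle, Location}

Candidate key of the original relation: {DeptID, OfficeNo}.
{DeptID, HireDate, JobTitle, Location, OfficeNo}: {JobTitle} determines {JobTitle, Location} here but is not a superkey — split on JobTitle --> Location, giving {JobTitle, Location} and {DeptID, HireDate, JobTitle, OfficeNo}.
{JobTitle, Location} has no BCNF violation.
{DeptID, HireDate, JobTitle, OfficeNo}: {DeptID} determines {DeptID, HireDate, JobTitle} here but is not a superkey — split on DeptID --> HireDate, JobTitle, giving {DeptID, HireDate, JobTitle} and {DeptID, OfficeNo}.
{DeptID, HireDate, JobTitle} has no BCNF violation.
{DeptID, OfficeNo} has no BCNF violation.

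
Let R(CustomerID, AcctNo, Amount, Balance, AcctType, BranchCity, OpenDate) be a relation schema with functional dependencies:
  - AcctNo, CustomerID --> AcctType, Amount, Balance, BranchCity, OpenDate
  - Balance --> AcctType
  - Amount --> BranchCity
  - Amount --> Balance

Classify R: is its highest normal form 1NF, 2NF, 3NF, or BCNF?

2NF

Candidate key: {AcctNo, CustomerID}. Prime attributes: {AcctNo, CustomerID}.
For Balance --> AcctType we have {Balance}⁺ = {AcctType, Balance}; {Balance} is not a superkey, so BCNF fails.
Balance --> AcctType determines the non-prime attribute {AcctType} from a non-superkey — 3NF is violated.
No proper subset of a key has a non-prime attribute in its closure, so there is no partial dependency; 2NF holds.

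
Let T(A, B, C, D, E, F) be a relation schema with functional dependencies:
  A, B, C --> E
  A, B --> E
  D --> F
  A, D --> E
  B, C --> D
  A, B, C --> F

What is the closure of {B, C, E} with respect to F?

{B, C, D, E, F}

Start with {B, C, E}.
B, C --> D applies; add {D} → now {B, C, D, E}.
D --> F applies; add {F} → now {B, C, D, E, F}.
No further FD applies.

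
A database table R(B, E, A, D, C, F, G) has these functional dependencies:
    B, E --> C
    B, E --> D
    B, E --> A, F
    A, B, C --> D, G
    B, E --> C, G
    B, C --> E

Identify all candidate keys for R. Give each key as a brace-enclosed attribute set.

Attributes never on any right-hand side: {B} — every candidate key must contain it.
Closure of {B, C} is {A, B, C, D, E, F, G}, the whole schema; {B, C} is a candidate key.
Closure of {B, E} is {A, B, C, D, E, F, G}, the whole schema; {B, E} is a candidate key.
No proper subset of any of these is a key, and no other minimal superkey exists.

{B, C}, {B, E}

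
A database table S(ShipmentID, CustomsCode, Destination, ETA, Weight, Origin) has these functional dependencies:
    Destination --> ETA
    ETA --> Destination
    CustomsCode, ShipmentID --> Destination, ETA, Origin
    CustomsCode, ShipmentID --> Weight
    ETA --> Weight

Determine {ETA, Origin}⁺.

{Destination, ETA, Origin, Weight}

Start with {ETA, Origin}.
ETA --> Destination applies; add {Destination} → now {Destination, ETA, Origin}.
ETA --> Weight applies; add {Weight} → now {Destination, ETA, Origin, Weight}.
No further FD applies.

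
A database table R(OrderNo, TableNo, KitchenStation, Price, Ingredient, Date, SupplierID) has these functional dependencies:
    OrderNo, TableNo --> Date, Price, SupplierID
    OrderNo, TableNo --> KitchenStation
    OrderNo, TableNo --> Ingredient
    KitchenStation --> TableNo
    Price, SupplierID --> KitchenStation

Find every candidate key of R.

{OrderNo} never appears on the right of any FD, so every key must include it.
{KitchenStation, OrderNo}⁺ = {Date, Ingredient, KitchenStation, OrderNo, Price, SupplierID, TableNo} — all of the relation — so {KitchenStation, OrderNo} is a candidate key.
{OrderNo, TableNo}⁺ = {Date, Ingredient, KitchenStation, OrderNo, Price, SupplierID, TableNo} — all of the relation — so {OrderNo, TableNo} is a candidate key.
{OrderNo, Price, SupplierID}⁺ = {Date, Ingredient, KitchenStation, OrderNo, Price, SupplierID, TableNo} — all of the relation — so {OrderNo, Price, SupplierID} is a candidate key.
These are minimal and exhaustive — every other superkey contains one of them.

{KitchenStation, OrderNo}, {OrderNo, Price, SupplierID}, {OrderNo, TableNo}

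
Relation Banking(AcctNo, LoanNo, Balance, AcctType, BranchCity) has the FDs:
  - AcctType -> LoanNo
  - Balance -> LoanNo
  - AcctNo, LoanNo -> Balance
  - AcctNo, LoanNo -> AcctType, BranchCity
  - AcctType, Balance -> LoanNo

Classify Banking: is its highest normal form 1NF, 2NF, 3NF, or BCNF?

3NF

Candidate keys: {AcctNo, AcctType}, {AcctNo, Balance}, {AcctNo, LoanNo}. Prime attributes: {AcctNo, AcctType, Balance, LoanNo}.
For AcctType -> LoanNo we have {AcctType}⁺ = {AcctType, LoanNo}; {AcctType} is not a superkey, so BCNF fails.
Since {LoanNo} ⊆ prime attributes and every other non-superkey FD also has a prime right side, the schema is in 3NF.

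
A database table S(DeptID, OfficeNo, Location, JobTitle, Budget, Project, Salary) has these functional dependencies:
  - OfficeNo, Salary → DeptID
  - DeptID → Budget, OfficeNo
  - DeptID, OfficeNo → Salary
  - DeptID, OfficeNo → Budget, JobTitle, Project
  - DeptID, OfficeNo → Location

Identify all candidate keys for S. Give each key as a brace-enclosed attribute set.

Closure of {DeptID} is {Budget, DeptID, JobTitle, Location, OfficeNo, Project, Salary}, the whole schema; {DeptID} is a candidate key.
Closure of {OfficeNo, Salary} is {Budget, DeptID, JobTitle, Location, OfficeNo, Project, Salary}, the whole schema; {OfficeNo, Salary} is a candidate key.
Any other superkey properly contains one of these, so there are no further candidate keys.

{DeptID}, {OfficeNo, Salary}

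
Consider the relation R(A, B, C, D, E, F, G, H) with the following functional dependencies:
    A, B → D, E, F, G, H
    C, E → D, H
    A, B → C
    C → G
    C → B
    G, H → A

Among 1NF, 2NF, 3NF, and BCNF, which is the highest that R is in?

3NF

Candidate keys: {A, B}, {A, C}, {B, G, H}, {C, E}, {C, H}. Prime attributes: {A, B, C, E, G, H}.
C → G: {C}⁺ = {B, C, G}, which is not all of the attributes, so the left side is not a superkey — BCNF is violated.
Its right-hand attributes {G} are all prime, as are those of every other non-superkey FD — the relation is in 3NF.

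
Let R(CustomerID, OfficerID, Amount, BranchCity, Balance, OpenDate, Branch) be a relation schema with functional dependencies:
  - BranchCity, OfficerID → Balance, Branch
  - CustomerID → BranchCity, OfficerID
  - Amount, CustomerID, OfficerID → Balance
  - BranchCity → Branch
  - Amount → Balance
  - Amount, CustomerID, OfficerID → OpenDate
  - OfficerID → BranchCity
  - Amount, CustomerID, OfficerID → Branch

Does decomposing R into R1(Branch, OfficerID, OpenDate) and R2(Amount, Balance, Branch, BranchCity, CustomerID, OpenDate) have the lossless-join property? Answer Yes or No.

No

Common attributes: {Branch, OpenDate}; their closure is {Branch, OpenDate}.
The closure covers neither R1 nor R2 entirely; the join is not lossless.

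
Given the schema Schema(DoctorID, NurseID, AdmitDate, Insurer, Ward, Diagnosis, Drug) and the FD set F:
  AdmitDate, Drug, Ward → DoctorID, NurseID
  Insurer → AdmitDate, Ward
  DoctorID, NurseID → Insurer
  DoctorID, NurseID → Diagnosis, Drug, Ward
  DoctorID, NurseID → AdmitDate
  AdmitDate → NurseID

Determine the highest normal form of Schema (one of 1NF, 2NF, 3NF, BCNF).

Candidate keys: {AdmitDate, DoctorID}, {AdmitDate, Drug, Ward}, {DoctorID, Insurer}, {DoctorID, NurseID}, {Drug, Insurer}. Prime attributes: {AdmitDate, DoctorID, Drug, Insurer, NurseID, Ward}.
Insurer → AdmitDate, Ward: {Insurer}⁺ = {AdmitDate, Insurer, NurseID, Ward}, which is not all of the attributes, so the left side is not a superkey — BCNF is violated.
Its right-hand attributes {AdmitDate, Ward} are all prime, as are those of every other non-superkey FD — the relation is in 3NF.

3NF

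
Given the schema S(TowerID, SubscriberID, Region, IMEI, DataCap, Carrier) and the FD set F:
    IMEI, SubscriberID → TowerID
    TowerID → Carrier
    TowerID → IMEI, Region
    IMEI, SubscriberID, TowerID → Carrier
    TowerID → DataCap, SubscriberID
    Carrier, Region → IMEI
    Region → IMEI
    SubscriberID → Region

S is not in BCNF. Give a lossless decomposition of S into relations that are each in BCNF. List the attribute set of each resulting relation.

{Carrier, DataCap, Region, SubscriberID, TowerID}; {IMEI, Region}

Candidate keys of the original relation: {SubscriberID}, {TowerID}.
{Carrier, DataCap, IMEI, Region, SubscriberID, TowerID}: {Carrier, Region} determines {Carrier, IMEI, Region} here but is not a superkey — split on Carrier, Region → IMEI, giving {Carrier, IMEI, Region} and {Carrier, DataCap, Region, SubscriberID, TowerID}.
{Carrier, IMEI, Region}: {Region} determines {IMEI, Region} here but is not a superkey — split on Region → IMEI, giving {IMEI, Region} and {Carrier, Region}.
{IMEI, Region} has no BCNF violation.
{Carrier, Region} has no BCNF violation.
{Carrier, DataCap, Region, SubscriberID, TowerID} has no BCNF violation.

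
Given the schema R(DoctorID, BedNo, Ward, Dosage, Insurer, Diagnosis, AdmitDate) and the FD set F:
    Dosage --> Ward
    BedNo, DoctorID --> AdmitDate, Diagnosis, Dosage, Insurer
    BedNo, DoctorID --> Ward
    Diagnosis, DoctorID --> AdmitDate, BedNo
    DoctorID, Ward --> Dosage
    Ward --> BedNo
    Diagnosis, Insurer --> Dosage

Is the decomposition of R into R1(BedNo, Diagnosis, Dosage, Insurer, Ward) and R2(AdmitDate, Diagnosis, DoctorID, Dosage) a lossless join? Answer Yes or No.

Common attributes: {Diagnosis, Dosage}; their closure is {BedNo, Diagnosis, Dosage, Ward}.
Neither R1 nor R2 is contained in that closure, so the decomposition is lossy.

No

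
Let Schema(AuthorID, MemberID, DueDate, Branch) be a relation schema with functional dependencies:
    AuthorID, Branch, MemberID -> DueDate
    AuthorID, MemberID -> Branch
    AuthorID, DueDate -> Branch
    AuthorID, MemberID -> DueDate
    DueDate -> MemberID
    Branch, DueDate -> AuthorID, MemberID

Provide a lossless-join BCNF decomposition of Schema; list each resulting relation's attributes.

{AuthorID, Branch, DueDate}; {DueDate, MemberID}

Candidate keys of the original relation: {AuthorID, DueDate}, {AuthorID, MemberID}, {Branch, DueDate}.
Within {AuthorID, Branch, DueDate, MemberID}: {DueDate}⁺ ∩ {AuthorID, Branch, DueDate, MemberID} = {DueDate, MemberID}, not the whole set, so DueDate -> MemberID violates BCNF; decompose into {DueDate, MemberID} and {AuthorID, Branch, DueDate}.
{DueDate, MemberID} has no BCNF violation.
{AuthorID, Branch, DueDate} has no BCNF violation.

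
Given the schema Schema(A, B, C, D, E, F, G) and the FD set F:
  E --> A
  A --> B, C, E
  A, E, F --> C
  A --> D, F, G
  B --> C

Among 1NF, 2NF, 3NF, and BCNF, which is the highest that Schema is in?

Candidate keys: {A}, {E}. Prime attributes: {A, E}.
B --> C breaks BCNF: {B}⁺ = {B, C}, so {B} is not a superkey.
Because {C} is non-prime and the left side of B --> C is not a superkey, the relation is not in 3NF.
With only single-attribute keys there can be no partial dependency, so 2NF holds.

2NF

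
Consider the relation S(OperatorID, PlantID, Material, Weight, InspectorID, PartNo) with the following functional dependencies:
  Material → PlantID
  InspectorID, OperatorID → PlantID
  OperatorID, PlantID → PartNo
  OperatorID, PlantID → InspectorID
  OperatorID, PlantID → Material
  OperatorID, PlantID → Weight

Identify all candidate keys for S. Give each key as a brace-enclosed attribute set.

{InspectorID, OperatorID}, {Material, OperatorID}, {OperatorID, PlantID}

No FD produces {OperatorID}, so it must be in every candidate key.
{InspectorID, OperatorID}⁺ = {InspectorID, Material, OperatorID, PartNo, PlantID, Weight} — all of the relation — so {InspectorID, OperatorID} is a candidate key.
{Material, OperatorID}⁺ = {InspectorID, Material, OperatorID, PartNo, PlantID, Weight} — all of the relation — so {Material, OperatorID} is a candidate key.
{OperatorID, PlantID}⁺ = {InspectorID, Material, OperatorID, PartNo, PlantID, Weight} — all of the relation — so {OperatorID, PlantID} is a candidate key.
No proper subset of any of these is a key, and no other minimal superkey exists.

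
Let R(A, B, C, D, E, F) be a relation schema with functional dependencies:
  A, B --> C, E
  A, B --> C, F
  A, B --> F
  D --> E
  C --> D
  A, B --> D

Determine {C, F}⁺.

{C, D, E, F}

Start with {C, F}.
C --> D applies; add {D} → now {C, D, F}.
D --> E applies; add {E} → now {C, D, E, F}.
No further FD applies.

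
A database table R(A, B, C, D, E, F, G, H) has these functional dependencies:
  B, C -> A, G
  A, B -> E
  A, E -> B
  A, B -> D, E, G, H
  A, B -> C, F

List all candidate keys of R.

{A, B}, {A, E}, {B, C}

{A, B} is a candidate key since {A, B}⁺ = {A, B, C, D, E, F, G, H} covers every attribute.
{A, E} is a candidate key since {A, E}⁺ = {A, B, C, D, E, F, G, H} covers every attribute.
{B, C} is a candidate key since {B, C}⁺ = {A, B, C, D, E, F, G, H} covers every attribute.
No proper subset of any of these is a key, and no other minimal superkey exists.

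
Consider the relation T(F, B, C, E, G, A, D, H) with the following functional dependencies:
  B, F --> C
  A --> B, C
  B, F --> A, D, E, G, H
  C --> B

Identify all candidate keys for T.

{A, F}, {B, F}, {C, F}

{F} never appears on the right of any FD, so every key must include it.
{A, F}⁺ = {A, B, C, D, E, F, G, H}, which is every attribute, so {A, F} is a candidate key.
{B, F}⁺ = {A, B, C, D, E, F, G, H}, which is every attribute, so {B, F} is a candidate key.
{C, F}⁺ = {A, B, C, D, E, F, G, H}, which is every attribute, so {C, F} is a candidate key.
No proper subset of any of these is a key, and no other minimal superkey exists.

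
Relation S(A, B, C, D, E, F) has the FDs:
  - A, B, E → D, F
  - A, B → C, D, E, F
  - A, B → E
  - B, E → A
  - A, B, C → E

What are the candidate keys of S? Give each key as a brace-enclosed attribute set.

{A, B}, {B, E}

{B} never appears on the right of any FD, so every key must include it.
{A, B} is a candidate key since {A, B}⁺ = {A, B, C, D, E, F} covers every attribute.
{B, E} is a candidate key since {B, E}⁺ = {A, B, C, D, E, F} covers every attribute.
No proper subset of any of these is a key, and no other minimal superkey exists.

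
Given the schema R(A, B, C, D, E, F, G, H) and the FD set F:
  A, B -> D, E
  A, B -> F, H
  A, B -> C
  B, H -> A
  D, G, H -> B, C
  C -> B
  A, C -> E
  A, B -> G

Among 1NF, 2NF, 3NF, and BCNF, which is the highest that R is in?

3NF

Candidate keys: {A, B}, {A, C}, {B, H}, {C, H}, {D, G, H}. Prime attributes: {A, B, C, D, G, H}.
C -> B breaks BCNF: {C}⁺ = {B, C}, so {C} is not a superkey.
Its right-hand attributes {B} are all prime, as are those of every other non-superkey FD — the relation is in 3NF.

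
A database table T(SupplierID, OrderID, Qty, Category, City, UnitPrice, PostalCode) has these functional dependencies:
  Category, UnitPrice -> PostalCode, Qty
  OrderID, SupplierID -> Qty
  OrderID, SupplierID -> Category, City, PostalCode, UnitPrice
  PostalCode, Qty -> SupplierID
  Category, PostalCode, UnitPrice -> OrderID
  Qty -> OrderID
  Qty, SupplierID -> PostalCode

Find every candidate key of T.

{Category, UnitPrice} is a candidate key since {Category, UnitPrice}⁺ = {Category, City, OrderID, PostalCode, Qty, SupplierID, UnitPrice} covers every attribute.
{OrderID, SupplierID} is a candidate key since {OrderID, SupplierID}⁺ = {Category, City, OrderID, PostalCode, Qty, SupplierID, UnitPrice} covers every attribute.
{PostalCode, Qty} is a candidate key since {PostalCode, Qty}⁺ = {Category, City, OrderID, PostalCode, Qty, SupplierID, UnitPrice} covers every attribute.
{Qty, SupplierID} is a candidate key since {Qty, SupplierID}⁺ = {Category, City, OrderID, PostalCode, Qty, SupplierID, UnitPrice} covers every attribute.
These are minimal and exhaustive — every other superkey contains one of them.

{Category, UnitPrice}, {OrderID, SupplierID}, {PostalCode, Qty}, {Qty, SupplierID}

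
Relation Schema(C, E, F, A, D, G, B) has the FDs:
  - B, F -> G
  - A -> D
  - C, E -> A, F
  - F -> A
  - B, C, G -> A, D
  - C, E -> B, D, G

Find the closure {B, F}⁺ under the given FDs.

Start with {B, F}.
B, F -> G applies; add {G} → now {B, F, G}.
F -> A applies; add {A} → now {A, B, F, G}.
A -> D applies; add {D} → now {A, B, D, F, G}.
No further FD applies.

{A, B, D, F, G}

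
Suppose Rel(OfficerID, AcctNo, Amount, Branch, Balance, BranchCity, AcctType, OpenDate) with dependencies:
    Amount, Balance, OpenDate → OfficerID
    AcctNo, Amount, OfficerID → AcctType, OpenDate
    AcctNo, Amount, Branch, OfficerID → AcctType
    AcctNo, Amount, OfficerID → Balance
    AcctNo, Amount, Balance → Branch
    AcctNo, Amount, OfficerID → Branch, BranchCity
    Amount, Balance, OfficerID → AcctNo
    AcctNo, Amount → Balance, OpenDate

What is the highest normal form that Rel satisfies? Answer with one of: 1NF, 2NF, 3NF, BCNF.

BCNF

Candidate keys: {AcctNo, Amount}, {Amount, Balance, OfficerID}, {Amount, Balance, OpenDate}. Prime attributes: {AcctNo, Amount, Balance, OfficerID, OpenDate}.
The left-hand side of every FD is a superkey, so BCNF is satisfied.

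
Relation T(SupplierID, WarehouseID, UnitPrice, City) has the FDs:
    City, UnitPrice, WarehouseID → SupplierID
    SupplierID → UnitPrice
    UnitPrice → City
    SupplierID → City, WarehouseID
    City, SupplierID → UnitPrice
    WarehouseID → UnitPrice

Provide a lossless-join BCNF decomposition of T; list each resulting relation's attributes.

{City, UnitPrice}; {SupplierID, UnitPrice, WarehouseID}

Candidate keys of the original relation: {SupplierID}, {WarehouseID}.
Within {City, SupplierID, UnitPrice, WarehouseID}: {UnitPrice}⁺ ∩ {City, SupplierID, UnitPrice, WarehouseID} = {City, UnitPrice}, not the whole set, so UnitPrice → City violates BCNF; decompose into {City, UnitPrice} and {SupplierID, UnitPrice, WarehouseID}.
{City, UnitPrice} is in BCNF.
{SupplierID, UnitPrice, WarehouseID} is in BCNF.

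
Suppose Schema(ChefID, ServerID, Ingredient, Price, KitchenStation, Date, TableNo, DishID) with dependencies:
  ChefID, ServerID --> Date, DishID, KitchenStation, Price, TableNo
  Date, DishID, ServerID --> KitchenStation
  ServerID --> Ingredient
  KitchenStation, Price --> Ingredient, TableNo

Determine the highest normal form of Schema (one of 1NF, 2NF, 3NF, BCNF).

1NF

Candidate key: {ChefID, ServerID}. Prime attributes: {ChefID, ServerID}.
Date, DishID, ServerID --> KitchenStation breaks BCNF: {Date, DishID, ServerID}⁺ = {Date, DishID, Ingredient, KitchenStation, ServerID}, so {Date, DishID, ServerID} is not a superkey.
Because {KitchenStation} is non-prime and the left side of Date, DishID, ServerID --> KitchenStation is not a superkey, the relation is not in 3NF.
Since {ServerID} ⊂ {ChefID, ServerID} and {ServerID}⁺ ⊇ {Ingredient} with {Ingredient} non-prime, there is a partial dependency; 2NF fails.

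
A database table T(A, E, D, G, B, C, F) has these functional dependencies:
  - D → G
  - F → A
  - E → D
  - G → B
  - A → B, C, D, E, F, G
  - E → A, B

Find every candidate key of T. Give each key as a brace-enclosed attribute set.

{A}, {E}, {F}

Closure of {A} is {A, B, C, D, E, F, G}, the whole schema; {A} is a candidate key.
Closure of {E} is {A, B, C, D, E, F, G}, the whole schema; {E} is a candidate key.
Closure of {F} is {A, B, C, D, E, F, G}, the whole schema; {F} is a candidate key.
Any other superkey properly contains one of these, so there are no further candidate keys.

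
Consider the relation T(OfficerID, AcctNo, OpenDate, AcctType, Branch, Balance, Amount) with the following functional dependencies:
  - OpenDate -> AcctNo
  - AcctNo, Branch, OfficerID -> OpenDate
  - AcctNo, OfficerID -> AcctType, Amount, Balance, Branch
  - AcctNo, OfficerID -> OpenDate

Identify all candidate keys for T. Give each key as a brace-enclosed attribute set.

{OfficerID} never appears on the right of any FD, so every key must include it.
{AcctNo, OfficerID}⁺ = {AcctNo, AcctType, Amount, Balance, Branch, OfficerID, OpenDate}, which is every attribute, so {AcctNo, OfficerID} is a candidate key.
{OfficerID, OpenDate}⁺ = {AcctNo, AcctType, Amount, Balance, Branch, OfficerID, OpenDate}, which is every attribute, so {OfficerID, OpenDate} is a candidate key.
No proper subset of any of these is a key, and no other minimal superkey exists.

{AcctNo, OfficerID}, {OfficerID, OpenDate}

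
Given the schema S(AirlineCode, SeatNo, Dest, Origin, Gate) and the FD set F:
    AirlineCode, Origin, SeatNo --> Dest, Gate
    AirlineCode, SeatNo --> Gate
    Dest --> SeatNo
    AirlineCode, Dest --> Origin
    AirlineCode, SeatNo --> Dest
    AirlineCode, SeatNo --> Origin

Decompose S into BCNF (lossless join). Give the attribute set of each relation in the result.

{AirlineCode, Dest, Gate, Origin}; {Dest, SeatNo}

Candidate keys of the original relation: {AirlineCode, Dest}, {AirlineCode, SeatNo}.
{AirlineCode, Dest, Gate, Origin, SeatNo}: {Dest} determines {Dest, SeatNo} here but is not a superkey — split on Dest --> SeatNo, giving {Dest, SeatNo} and {AirlineCode, Dest, Gate, Origin}.
{Dest, SeatNo} has no BCNF violation.
{AirlineCode, Dest, Gate, Origin} has no BCNF violation.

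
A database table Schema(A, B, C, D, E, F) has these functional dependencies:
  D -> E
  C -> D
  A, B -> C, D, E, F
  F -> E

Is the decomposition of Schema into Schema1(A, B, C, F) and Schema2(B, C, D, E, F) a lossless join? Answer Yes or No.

Yes

Schema1 ∩ Schema2 = {B, C, F}; its closure under F is {B, C, D, E, F}.
Schema2 is contained in that closure, so Schema1 ∩ Schema2 -> Schema2 holds and the join is lossless.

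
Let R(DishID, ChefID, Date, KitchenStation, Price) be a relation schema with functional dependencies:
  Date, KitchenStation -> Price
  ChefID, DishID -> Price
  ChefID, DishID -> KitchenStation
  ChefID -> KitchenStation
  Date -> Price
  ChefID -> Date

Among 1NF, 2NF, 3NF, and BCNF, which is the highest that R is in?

1NF

Candidate key: {ChefID, DishID}. Prime attributes: {ChefID, DishID}.
Date, KitchenStation -> Price: {Date, KitchenStation}⁺ = {Date, KitchenStation, Price}, which is not all of the attributes, so the left side is not a superkey — BCNF is violated.
Date, KitchenStation -> Price determines the non-prime attribute {Price} from a non-superkey — 3NF is violated.
Since {ChefID} ⊂ {ChefID, DishID} and {ChefID}⁺ ⊇ {Date, KitchenStation, Price} with {Date, KitchenStation, Price} non-prime, there is a partial dependency; 2NF fails.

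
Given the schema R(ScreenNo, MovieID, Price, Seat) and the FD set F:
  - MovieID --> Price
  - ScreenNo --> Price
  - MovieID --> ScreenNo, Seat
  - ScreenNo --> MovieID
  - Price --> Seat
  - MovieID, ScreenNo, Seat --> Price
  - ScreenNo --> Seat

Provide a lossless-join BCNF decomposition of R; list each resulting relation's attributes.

Candidate keys of the original relation: {MovieID}, {ScreenNo}.
Within {MovieID, Price, ScreenNo, Seat}: {Price}⁺ ∩ {MovieID, Price, ScreenNo, Seat} = {Price, Seat}, not the whole set, so Price --> Seat violates BCNF; decompose into {Price, Seat} and {MovieID, Price, ScreenNo}.
{Price, Seat} is in BCNF.
{MovieID, Price, ScreenNo} is in BCNF.

{MovieID, Price, ScreenNo}; {Price, Seat}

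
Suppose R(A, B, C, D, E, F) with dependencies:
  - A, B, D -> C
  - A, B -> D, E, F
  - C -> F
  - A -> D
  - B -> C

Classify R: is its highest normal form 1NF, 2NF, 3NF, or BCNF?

1NF

Candidate key: {A, B}. Prime attributes: {A, B}.
C -> F breaks BCNF: {C}⁺ = {C, F}, so {C} is not a superkey.
Because {F} is non-prime and the left side of C -> F is not a superkey, the relation is not in 3NF.
{A} is a proper subset of the key {A, B}, and {A}⁺ contains the non-prime attribute {D} — a partial dependency, so 2NF is violated.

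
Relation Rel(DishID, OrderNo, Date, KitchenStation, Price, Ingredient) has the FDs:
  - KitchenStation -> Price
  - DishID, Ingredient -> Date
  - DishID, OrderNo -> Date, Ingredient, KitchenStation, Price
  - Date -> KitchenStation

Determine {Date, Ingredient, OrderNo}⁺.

Start with {Date, Ingredient, OrderNo}.
Date -> KitchenStation applies; add {KitchenStation} → now {Date, Ingredient, KitchenStation, OrderNo}.
KitchenStation -> Price applies; add {Price} → now {Date, Ingredient, KitchenStation, OrderNo, Price}.
No further FD applies.

{Date, Ingredient, KitchenStation, OrderNo, Price}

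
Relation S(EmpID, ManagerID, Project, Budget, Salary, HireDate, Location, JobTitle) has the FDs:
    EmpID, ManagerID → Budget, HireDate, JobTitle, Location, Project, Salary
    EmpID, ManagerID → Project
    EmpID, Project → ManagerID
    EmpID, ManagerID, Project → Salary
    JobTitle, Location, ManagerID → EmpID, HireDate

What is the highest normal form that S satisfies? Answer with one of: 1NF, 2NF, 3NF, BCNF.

Candidate keys: {EmpID, ManagerID}, {EmpID, Project}, {JobTitle, Location, ManagerID}. Prime attributes: {EmpID, JobTitle, Location, ManagerID, Project}.
Each dependency's left side is a superkey — BCNF holds.

BCNF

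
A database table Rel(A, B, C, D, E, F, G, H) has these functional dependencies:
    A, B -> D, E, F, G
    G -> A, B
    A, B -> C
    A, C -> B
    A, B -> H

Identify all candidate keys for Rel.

Closure of {G} is {A, B, C, D, E, F, G, H}, the whole schema; {G} is a candidate key.
Closure of {A, B} is {A, B, C, D, E, F, G, H}, the whole schema; {A, B} is a candidate key.
Closure of {A, C} is {A, B, C, D, E, F, G, H}, the whole schema; {A, C} is a candidate key.
Any other superkey properly contains one of these, so there are no further candidate keys.

{A, B}, {A, C}, {G}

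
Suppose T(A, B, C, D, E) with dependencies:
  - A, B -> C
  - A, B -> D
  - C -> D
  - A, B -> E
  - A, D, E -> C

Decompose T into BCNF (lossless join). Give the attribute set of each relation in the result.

{A, B, C, E}; {C, D}

Candidate key of the original relation: {A, B}.
In {A, B, C, D, E}, {C} is not a superkey ({C}⁺ restricted to this set is {C, D}), so split on C -> D into {C, D} and {A, B, C, E}.
{C, D} is in BCNF.
{A, B, C, E} is in BCNF.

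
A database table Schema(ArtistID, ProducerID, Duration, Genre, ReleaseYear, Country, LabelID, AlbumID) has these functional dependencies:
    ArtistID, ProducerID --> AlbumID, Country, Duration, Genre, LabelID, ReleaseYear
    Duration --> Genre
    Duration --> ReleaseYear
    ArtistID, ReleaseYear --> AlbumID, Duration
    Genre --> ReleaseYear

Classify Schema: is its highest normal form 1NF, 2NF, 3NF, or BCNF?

Candidate key: {ArtistID, ProducerID}. Prime attributes: {ArtistID, ProducerID}.
Duration --> Genre breaks BCNF: {Duration}⁺ = {Duration, Genre, ReleaseYear}, so {Duration} is not a superkey.
Duration --> Genre determines the non-prime attribute {Genre} from a non-superkey — 3NF is violated.
Checking every proper subset of each key, none determines a non-prime attribute — 2NF is satisfied.

2NF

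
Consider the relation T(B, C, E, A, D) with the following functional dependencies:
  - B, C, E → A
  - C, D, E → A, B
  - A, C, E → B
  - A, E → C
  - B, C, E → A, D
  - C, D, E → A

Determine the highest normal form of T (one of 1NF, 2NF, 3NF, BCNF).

Candidate keys: {A, E}, {B, C, E}, {C, D, E}. Prime attributes: {A, B, C, D, E}.
Every FD has a superkey on the left, so the relation is in BCNF.

BCNF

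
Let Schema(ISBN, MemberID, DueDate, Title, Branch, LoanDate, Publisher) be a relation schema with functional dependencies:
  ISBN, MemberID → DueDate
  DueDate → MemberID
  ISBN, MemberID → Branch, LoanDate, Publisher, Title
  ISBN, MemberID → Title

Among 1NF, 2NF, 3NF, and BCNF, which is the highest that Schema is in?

3NF

Candidate keys: {DueDate, ISBN}, {ISBN, MemberID}. Prime attributes: {DueDate, ISBN, MemberID}.
For DueDate → MemberID we have {DueDate}⁺ = {DueDate, MemberID}; {DueDate} is not a superkey, so BCNF fails.
But every attribute on its right side ({MemberID}) is prime, and the same holds for every other non-superkey FD, so 3NF still holds.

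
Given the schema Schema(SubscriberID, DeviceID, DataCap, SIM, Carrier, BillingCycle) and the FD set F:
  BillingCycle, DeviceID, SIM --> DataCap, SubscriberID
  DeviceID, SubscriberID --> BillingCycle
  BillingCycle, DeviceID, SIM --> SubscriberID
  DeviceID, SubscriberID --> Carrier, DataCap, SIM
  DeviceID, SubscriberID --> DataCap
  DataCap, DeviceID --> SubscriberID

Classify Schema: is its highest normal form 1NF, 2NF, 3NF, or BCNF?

BCNF

Candidate keys: {BillingCycle, DeviceID, SIM}, {DataCap, DeviceID}, {DeviceID, SubscriberID}. Prime attributes: {BillingCycle, DataCap, DeviceID, SIM, SubscriberID}.
The left-hand side of every FD is a superkey, so BCNF is satisfied.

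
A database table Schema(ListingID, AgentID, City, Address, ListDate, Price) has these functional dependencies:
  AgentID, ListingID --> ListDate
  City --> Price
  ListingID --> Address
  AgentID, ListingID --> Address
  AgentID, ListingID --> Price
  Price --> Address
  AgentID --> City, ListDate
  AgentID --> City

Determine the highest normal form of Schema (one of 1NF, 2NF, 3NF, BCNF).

Candidate key: {AgentID, ListingID}. Prime attributes: {AgentID, ListingID}.
City --> Price: {City}⁺ = {Address, City, Price}, which is not all of the attributes, so the left side is not a superkey — BCNF is violated.
Because {Price} is non-prime and the left side of City --> Price is not a superkey, the relation is not in 3NF.
{AgentID} is a proper subset of the key {AgentID, ListingID}, and {AgentID}⁺ contains the non-prime attributes {Address, City, ListDate, Price} — a partial dependency, so 2NF is violated.

1NF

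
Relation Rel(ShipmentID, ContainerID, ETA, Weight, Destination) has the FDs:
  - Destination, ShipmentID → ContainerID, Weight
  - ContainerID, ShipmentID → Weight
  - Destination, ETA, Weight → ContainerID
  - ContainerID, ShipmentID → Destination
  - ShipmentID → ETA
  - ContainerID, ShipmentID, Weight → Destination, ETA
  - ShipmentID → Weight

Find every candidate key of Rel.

{ContainerID, ShipmentID}, {Destination, ShipmentID}

{ShipmentID} never appears on the right of any FD, so every key must include it.
{ContainerID, ShipmentID} is a candidate key since {ContainerID, ShipmentID}⁺ = {ContainerID, Destination, ETA, ShipmentID, Weight} covers every attribute.
{Destination, ShipmentID} is a candidate key since {Destination, ShipmentID}⁺ = {ContainerID, Destination, ETA, ShipmentID, Weight} covers every attribute.
Any other superkey properly contains one of these, so there are no further candidate keys.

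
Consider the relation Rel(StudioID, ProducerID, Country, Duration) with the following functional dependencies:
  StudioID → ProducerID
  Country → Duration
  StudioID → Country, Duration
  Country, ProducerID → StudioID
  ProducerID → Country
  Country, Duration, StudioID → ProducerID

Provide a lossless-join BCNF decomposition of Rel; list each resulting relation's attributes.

{Country, Duration}; {Country, ProducerID, StudioID}

Candidate keys of the original relation: {ProducerID}, {StudioID}.
In {Country, Duration, ProducerID, StudioID}, {Country} is not a superkey ({Country}⁺ restricted to this set is {Country, Duration}), so split on Country → Duration into {Country, Duration} and {Country, ProducerID, StudioID}.
{Country, Duration}: every determinant is a superkey — BCNF.
{Country, ProducerID, StudioID}: every determinant is a superkey — BCNF.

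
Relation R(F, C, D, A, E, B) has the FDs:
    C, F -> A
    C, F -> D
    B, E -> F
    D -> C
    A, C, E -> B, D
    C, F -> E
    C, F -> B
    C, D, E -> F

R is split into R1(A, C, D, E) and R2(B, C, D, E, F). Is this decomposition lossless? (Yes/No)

Yes

Common attributes: {C, D, E}; their closure is {A, B, C, D, E, F}.
This includes all of R1, so the common attributes are a superkey of R1 — the join is lossless.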